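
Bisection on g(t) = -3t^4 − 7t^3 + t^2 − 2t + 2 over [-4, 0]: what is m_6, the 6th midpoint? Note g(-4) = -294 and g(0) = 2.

-2.5625

m = -2, g(m) = 18 (+); new bracket [-4, -2]
m = -3, g(m) = -37 (−); new bracket [-3, -2]
m = -2.5, g(m) = 5.4375 (+); new bracket [-3, -2.5]
m = -2.75, g(m) = -10.9336 (−); new bracket [-2.75, -2.5]
m = -2.625, g(m) = -1.6863 (−); new bracket [-2.625, -2.5]
m = -2.5625, g(m) = 2.1232 (+); new bracket [-2.625, -2.5625]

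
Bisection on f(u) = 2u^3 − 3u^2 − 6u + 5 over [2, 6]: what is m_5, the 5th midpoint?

f(4) = 61 > 0, so the root lies in [2, 4]
f(3) = 14 > 0, so the root lies in [2, 3]
f(2.5) = 2.5 > 0, so the root lies in [2, 2.5]
f(2.25) = -0.9062 < 0, so the root lies in [2.25, 2.5]
f(2.375) = 0.6211 > 0, so the root lies in [2.25, 2.375]

2.375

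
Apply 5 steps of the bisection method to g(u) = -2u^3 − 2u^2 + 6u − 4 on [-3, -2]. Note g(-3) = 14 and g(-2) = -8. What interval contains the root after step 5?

[-2.53125, -2.5]

u = -2.5 gives g = -0.25, negative; keep [-3, -2.5]
u = -2.75 gives g = 5.96875, positive; keep [-2.75, -2.5]
u = -2.625 gives g = 2.644531, positive; keep [-2.625, -2.5]
u = -2.5625 gives g = 1.145, positive; keep [-2.5625, -2.5]
u = -2.53125 gives g = 0.4346, positive; keep [-2.53125, -2.5]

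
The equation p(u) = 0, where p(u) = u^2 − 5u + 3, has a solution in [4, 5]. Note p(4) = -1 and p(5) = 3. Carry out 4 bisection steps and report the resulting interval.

p(4.5) = 0.75 > 0, so the root lies in [4, 4.5]
p(4.25) = -0.1875 < 0, so the root lies in [4.25, 4.5]
p(4.375) = 0.265625 > 0, so the root lies in [4.25, 4.375]
p(4.3125) = 0.0352 > 0, so the root lies in [4.25, 4.3125]

[4.25, 4.3125]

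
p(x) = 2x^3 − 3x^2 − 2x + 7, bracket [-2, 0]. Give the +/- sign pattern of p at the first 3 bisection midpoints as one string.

+-+

midpoint -1: p = 4 > 0 → [-2, -1]
midpoint -1.5: p = -3.5 < 0 → [-1.5, -1]
midpoint -1.25: p = 0.90625 > 0 → [-1.5, -1.25]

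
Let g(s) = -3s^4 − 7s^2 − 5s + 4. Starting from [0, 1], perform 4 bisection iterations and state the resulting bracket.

[0.4375, 0.5]

s = 0.5 gives g = -0.4375, negative; keep [0, 0.5]
s = 0.25 gives g = 2.300781, positive; keep [0.25, 0.5]
s = 0.375 gives g = 1.081299, positive; keep [0.375, 0.5]
s = 0.4375 gives g = 0.3627, positive; keep [0.4375, 0.5]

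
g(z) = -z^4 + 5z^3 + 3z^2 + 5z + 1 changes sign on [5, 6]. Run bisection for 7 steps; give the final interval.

[5.6796875, 5.6875]

z = 5.5 gives g = 36.0625, positive; keep [5.5, 6]
z = 5.75 gives g = -13.644531, negative; keep [5.5, 5.75]
z = 5.625 gives g = 12.810303, positive; keep [5.625, 5.75]
z = 5.6875 gives g = -0.0039, negative; keep [5.625, 5.6875]
z = 5.65625 gives g = 6.5049, positive; keep [5.65625, 5.6875]
z = 5.671875 gives g = 3.2761, positive; keep [5.671875, 5.6875]
z = 5.6796875 gives g = 1.6425, positive; keep [5.6796875, 5.6875]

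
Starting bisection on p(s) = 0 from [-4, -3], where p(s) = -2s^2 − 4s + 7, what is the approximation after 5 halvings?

-3.09375

p(-3.5) = -3.5 < 0, so the root lies in [-3.5, -3]
p(-3.25) = -1.125 < 0, so the root lies in [-3.25, -3]
p(-3.125) = -0.03125 < 0, so the root lies in [-3.125, -3]
p(-3.0625) = 0.4922 > 0, so the root lies in [-3.125, -3.0625]
p(-3.09375) = 0.2324 > 0, so the root lies in [-3.125, -3.09375]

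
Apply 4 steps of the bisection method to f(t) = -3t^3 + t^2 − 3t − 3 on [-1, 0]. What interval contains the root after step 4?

m = -0.5, f(m) = -0.875 (−); new bracket [-1, -0.5]
m = -0.75, f(m) = 1.078125 (+); new bracket [-0.75, -0.5]
m = -0.625, f(m) = -0.001953 (−); new bracket [-0.75, -0.625]
m = -0.6875, f(m) = 0.51 (+); new bracket [-0.6875, -0.625]

[-0.6875, -0.625]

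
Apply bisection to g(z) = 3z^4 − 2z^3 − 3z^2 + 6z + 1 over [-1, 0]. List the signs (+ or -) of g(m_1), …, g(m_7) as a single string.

--+--++

midpoint -0.5: g = -2.3125 < 0 → [-0.5, 0]
midpoint -0.25: g = -0.644531 < 0 → [-0.25, 0]
midpoint -0.125: g = 0.207764 > 0 → [-0.25, -0.125]
midpoint -0.1875: g = -0.2136 < 0 → [-0.1875, -0.125]
midpoint -0.15625: g = -0.0013 < 0 → [-0.15625, -0.125]
midpoint -0.140625: g = 0.1037 > 0 → [-0.15625, -0.140625]
midpoint -0.1484375: g = 0.0513 > 0 → [-0.15625, -0.1484375]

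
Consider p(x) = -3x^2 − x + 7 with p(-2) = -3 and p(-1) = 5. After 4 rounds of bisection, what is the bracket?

[-1.75, -1.6875]

x = -1.5 gives p = 1.75, positive; keep [-2, -1.5]
x = -1.75 gives p = -0.4375, negative; keep [-1.75, -1.5]
x = -1.625 gives p = 0.703125, positive; keep [-1.75, -1.625]
x = -1.6875 gives p = 0.1445, positive; keep [-1.75, -1.6875]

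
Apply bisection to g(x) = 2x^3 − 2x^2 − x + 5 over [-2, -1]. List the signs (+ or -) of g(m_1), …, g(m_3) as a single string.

midpoint -1.5: g = -4.75 < 0 → [-1.5, -1]
midpoint -1.25: g = -0.78125 < 0 → [-1.25, -1]
midpoint -1.125: g = 0.746094 > 0 → [-1.25, -1.125]

--+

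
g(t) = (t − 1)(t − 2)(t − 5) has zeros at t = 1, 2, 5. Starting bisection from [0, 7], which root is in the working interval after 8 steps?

5

g(3.5) = -5.625 < 0, so the root lies in [3.5, 7]
g(5.25) = 3.453125 > 0, so the root lies in [3.5, 5.25]
g(4.375) = -5.009766 < 0, so the root lies in [4.375, 5.25]
g(4.8125) = -2.0105 < 0, so the root lies in [4.8125, 5.25]
g(5.03125) = 0.3819 > 0, so the root lies in [4.8125, 5.03125]
g(4.921875) = -0.8953 < 0, so the root lies in [4.921875, 5.03125]
g(4.9765625) = -0.2774 < 0, so the root lies in [4.9765625, 5.03125]
g(5.00390625) = 0.047 > 0, so the root lies in [4.9765625, 5.00390625]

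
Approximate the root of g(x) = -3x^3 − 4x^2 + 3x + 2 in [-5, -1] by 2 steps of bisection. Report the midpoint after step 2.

-2

midpoint -3: g = 38 > 0 → [-3, -1]
midpoint -2: g = 4 > 0 → [-2, -1]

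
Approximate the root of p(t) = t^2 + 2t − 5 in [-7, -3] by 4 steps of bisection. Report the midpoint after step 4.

-3.25

m = -5, p(m) = 10 (+); new bracket [-5, -3]
m = -4, p(m) = 3 (+); new bracket [-4, -3]
m = -3.5, p(m) = 0.25 (+); new bracket [-3.5, -3]
m = -3.25, p(m) = -0.9375 (−); new bracket [-3.5, -3.25]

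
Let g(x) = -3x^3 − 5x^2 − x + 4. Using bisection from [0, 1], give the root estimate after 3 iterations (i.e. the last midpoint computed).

0.625

g(0.5) = 1.875 > 0, so the root lies in [0.5, 1]
g(0.75) = -0.828125 < 0, so the root lies in [0.5, 0.75]
g(0.625) = 0.689453 > 0, so the root lies in [0.625, 0.75]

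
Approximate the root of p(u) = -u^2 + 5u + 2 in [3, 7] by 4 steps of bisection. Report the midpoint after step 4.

u = 5 gives p = 2, positive; keep [5, 7]
u = 6 gives p = -4, negative; keep [5, 6]
u = 5.5 gives p = -0.75, negative; keep [5, 5.5]
u = 5.25 gives p = 0.6875, positive; keep [5.25, 5.5]

5.25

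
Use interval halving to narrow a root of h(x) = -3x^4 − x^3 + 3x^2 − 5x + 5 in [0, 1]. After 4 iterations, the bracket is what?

[0.875, 0.9375]

x = 0.5 gives h = 2.9375, positive; keep [0.5, 1]
x = 0.75 gives h = 1.566406, positive; keep [0.75, 1]
x = 0.875 gives h = 0.493408, positive; keep [0.875, 1]
x = 0.9375 gives h = -0.1922, negative; keep [0.875, 0.9375]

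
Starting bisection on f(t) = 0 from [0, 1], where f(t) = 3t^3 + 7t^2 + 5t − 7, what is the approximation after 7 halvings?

0.6484375

f(0.5) = -2.375 < 0, so the root lies in [0.5, 1]
f(0.75) = 1.953125 > 0, so the root lies in [0.5, 0.75]
f(0.625) = -0.408203 < 0, so the root lies in [0.625, 0.75]
f(0.6875) = 0.7209 > 0, so the root lies in [0.625, 0.6875]
f(0.65625) = 0.1438 > 0, so the root lies in [0.625, 0.65625]
f(0.640625) = -0.1353 < 0, so the root lies in [0.640625, 0.65625]
f(0.6484375) = 0.0034 > 0, so the root lies in [0.640625, 0.6484375]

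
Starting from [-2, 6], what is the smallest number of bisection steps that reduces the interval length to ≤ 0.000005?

Width after n steps is 8/2^n. Need 2^n ≥ 8/0.000005 = 1600000.
2^20 = 1048576 < 1600000 ≤ 2^21 = 2097152, so n = 21.

21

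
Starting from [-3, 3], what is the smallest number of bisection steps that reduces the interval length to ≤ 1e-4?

Width after n steps is 6/2^n. Need 2^n ≥ 6/1e-4 = 60000.
2^15 = 32768 < 60000 ≤ 2^16 = 65536, so n = 16.

16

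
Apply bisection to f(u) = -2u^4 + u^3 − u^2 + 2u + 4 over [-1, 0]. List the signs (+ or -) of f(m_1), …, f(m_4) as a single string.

f(-0.5) = 2.5 > 0, so the root lies in [-1, -0.5]
f(-0.75) = 0.882812 > 0, so the root lies in [-1, -0.75]
f(-0.875) = -0.35791 < 0, so the root lies in [-0.875, -0.75]
f(-0.8125) = 0.3069 > 0, so the root lies in [-0.875, -0.8125]

++-+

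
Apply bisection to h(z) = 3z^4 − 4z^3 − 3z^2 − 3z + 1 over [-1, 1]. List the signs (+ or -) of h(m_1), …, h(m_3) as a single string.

+-+

m = 0, h(m) = 1 (+); new bracket [0, 1]
m = 0.5, h(m) = -1.5625 (−); new bracket [0, 0.5]
m = 0.25, h(m) = 0.011719 (+); new bracket [0.25, 0.5]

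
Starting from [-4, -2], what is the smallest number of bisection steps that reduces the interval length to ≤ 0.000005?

Width after n steps is 2/2^n. Need 2^n ≥ 2/0.000005 = 400000.
2^18 = 262144 < 400000 ≤ 2^19 = 524288, so n = 19.

19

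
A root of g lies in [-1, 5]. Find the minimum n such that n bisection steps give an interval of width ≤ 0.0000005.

24

Width after n steps is 6/2^n. Need 2^n ≥ 6/0.0000005 = 12000000.
2^23 = 8388608 < 12000000 ≤ 2^24 = 16777216, so n = 24.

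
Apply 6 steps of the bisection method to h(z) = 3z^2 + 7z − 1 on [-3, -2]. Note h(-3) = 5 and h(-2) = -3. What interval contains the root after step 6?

[-2.46875, -2.453125]

m = -2.5, h(m) = 0.25 (+); new bracket [-2.5, -2]
m = -2.25, h(m) = -1.5625 (−); new bracket [-2.5, -2.25]
m = -2.375, h(m) = -0.703125 (−); new bracket [-2.5, -2.375]
m = -2.4375, h(m) = -0.2383 (−); new bracket [-2.5, -2.4375]
m = -2.46875, h(m) = 0.0029 (+); new bracket [-2.46875, -2.4375]
m = -2.453125, h(m) = -0.1184 (−); new bracket [-2.46875, -2.453125]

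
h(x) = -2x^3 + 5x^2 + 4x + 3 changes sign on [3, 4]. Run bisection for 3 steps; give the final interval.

[3.25, 3.375]

x = 3.5 gives h = -7.5, negative; keep [3, 3.5]
x = 3.25 gives h = 0.15625, positive; keep [3.25, 3.5]
x = 3.375 gives h = -3.433594, negative; keep [3.25, 3.375]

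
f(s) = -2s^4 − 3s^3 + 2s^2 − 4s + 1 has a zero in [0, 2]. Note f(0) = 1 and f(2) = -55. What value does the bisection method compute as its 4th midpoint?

m = 1, f(m) = -6 (−); new bracket [0, 1]
m = 0.5, f(m) = -1 (−); new bracket [0, 0.5]
m = 0.25, f(m) = 0.070312 (+); new bracket [0.25, 0.5]
m = 0.375, f(m) = -0.4165 (−); new bracket [0.25, 0.375]

0.375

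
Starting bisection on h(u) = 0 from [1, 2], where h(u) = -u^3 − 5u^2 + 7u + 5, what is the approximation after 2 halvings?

m = 1.5, h(m) = 0.875 (+); new bracket [1.5, 2]
m = 1.75, h(m) = -3.421875 (−); new bracket [1.5, 1.75]

1.75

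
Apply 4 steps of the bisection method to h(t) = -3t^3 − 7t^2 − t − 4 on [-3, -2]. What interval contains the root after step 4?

[-2.4375, -2.375]

h(-2.5) = 1.625 > 0, so the root lies in [-2.5, -2]
h(-2.25) = -3.015625 < 0, so the root lies in [-2.5, -2.25]
h(-2.375) = -0.919922 < 0, so the root lies in [-2.5, -2.375]
h(-2.4375) = 0.2942 > 0, so the root lies in [-2.4375, -2.375]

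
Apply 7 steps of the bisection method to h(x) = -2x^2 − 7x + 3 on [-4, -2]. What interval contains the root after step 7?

[-3.890625, -3.875]

h(-3) = 6 > 0, so the root lies in [-4, -3]
h(-3.5) = 3 > 0, so the root lies in [-4, -3.5]
h(-3.75) = 1.125 > 0, so the root lies in [-4, -3.75]
h(-3.875) = 0.0938 > 0, so the root lies in [-4, -3.875]
h(-3.9375) = -0.4453 < 0, so the root lies in [-3.9375, -3.875]
h(-3.90625) = -0.1738 < 0, so the root lies in [-3.90625, -3.875]
h(-3.890625) = -0.0396 < 0, so the root lies in [-3.890625, -3.875]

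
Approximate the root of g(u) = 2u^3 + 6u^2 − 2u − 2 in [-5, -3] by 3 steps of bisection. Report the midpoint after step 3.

-3.25

m = -4, g(m) = -26 (−); new bracket [-4, -3]
m = -3.5, g(m) = -7.25 (−); new bracket [-3.5, -3]
m = -3.25, g(m) = -0.78125 (−); new bracket [-3.25, -3]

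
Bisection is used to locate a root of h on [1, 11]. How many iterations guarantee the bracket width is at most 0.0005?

15

Width after n steps is 10/2^n. Need 2^n ≥ 10/0.0005 = 20000.
2^14 = 16384 < 20000 ≤ 2^15 = 32768, so n = 15.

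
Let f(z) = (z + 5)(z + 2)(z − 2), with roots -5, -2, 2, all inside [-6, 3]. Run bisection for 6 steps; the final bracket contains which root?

z = -1.5 gives f = -6.125, negative; keep [-1.5, 3]
z = 0.75 gives f = -19.765625, negative; keep [0.75, 3]
z = 1.875 gives f = -3.330078, negative; keep [1.875, 3]
z = 2.4375 gives f = 14.4392, positive; keep [1.875, 2.4375]
z = 2.15625 gives f = 4.6474, positive; keep [1.875, 2.15625]
z = 2.015625 gives f = 0.4402, positive; keep [1.875, 2.015625]

2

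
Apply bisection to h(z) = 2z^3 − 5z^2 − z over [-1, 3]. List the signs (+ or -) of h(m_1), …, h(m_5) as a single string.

---+-

midpoint 1: h = -4 < 0 → [1, 3]
midpoint 2: h = -6 < 0 → [2, 3]
midpoint 2.5: h = -2.5 < 0 → [2.5, 3]
midpoint 2.75: h = 1.0312 > 0 → [2.5, 2.75]
midpoint 2.625: h = -0.9023 < 0 → [2.625, 2.75]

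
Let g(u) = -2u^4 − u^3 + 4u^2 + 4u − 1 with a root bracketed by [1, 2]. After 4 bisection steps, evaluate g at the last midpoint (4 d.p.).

-0.7200

g(1.5) = 0.5 > 0, so the root lies in [1.5, 2]
g(1.75) = -5.867188 < 0, so the root lies in [1.5, 1.75]
g(1.625) = -2.174316 < 0, so the root lies in [1.5, 1.625]
g(1.5625) = -0.72 < 0, so the root lies in [1.5, 1.5625]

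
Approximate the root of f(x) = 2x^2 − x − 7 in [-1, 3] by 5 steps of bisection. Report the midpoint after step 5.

f(1) = -6 < 0, so the root lies in [1, 3]
f(2) = -1 < 0, so the root lies in [2, 3]
f(2.5) = 3 > 0, so the root lies in [2, 2.5]
f(2.25) = 0.875 > 0, so the root lies in [2, 2.25]
f(2.125) = -0.0938 < 0, so the root lies in [2.125, 2.25]

2.125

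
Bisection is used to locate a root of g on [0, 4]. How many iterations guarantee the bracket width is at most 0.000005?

Width after n steps is 4/2^n. Need 2^n ≥ 4/0.000005 = 800000.
2^19 = 524288 < 800000 ≤ 2^20 = 1048576, so n = 20.

20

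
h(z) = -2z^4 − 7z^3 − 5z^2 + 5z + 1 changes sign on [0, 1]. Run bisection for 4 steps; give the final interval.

z = 0.5 gives h = 1.25, positive; keep [0.5, 1]
z = 0.75 gives h = -1.648438, negative; keep [0.5, 0.75]
z = 0.625 gives h = 0.157715, positive; keep [0.625, 0.75]
z = 0.6875 gives h = -0.6472, negative; keep [0.625, 0.6875]

[0.625, 0.6875]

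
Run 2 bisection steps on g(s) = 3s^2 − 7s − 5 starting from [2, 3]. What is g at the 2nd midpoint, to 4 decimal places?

-1.5625

midpoint 2.5: g = -3.75 < 0 → [2.5, 3]
midpoint 2.75: g = -1.5625 < 0 → [2.75, 3]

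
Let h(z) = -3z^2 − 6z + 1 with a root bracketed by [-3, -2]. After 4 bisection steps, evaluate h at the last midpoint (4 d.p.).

-0.2305

m = -2.5, h(m) = -2.75 (−); new bracket [-2.5, -2]
m = -2.25, h(m) = -0.6875 (−); new bracket [-2.25, -2]
m = -2.125, h(m) = 0.203125 (+); new bracket [-2.25, -2.125]
m = -2.1875, h(m) = -0.2305 (−); new bracket [-2.1875, -2.125]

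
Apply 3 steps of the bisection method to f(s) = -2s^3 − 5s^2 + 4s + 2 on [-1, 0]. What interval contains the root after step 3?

s = -0.5 gives f = -1, negative; keep [-0.5, 0]
s = -0.25 gives f = 0.71875, positive; keep [-0.5, -0.25]
s = -0.375 gives f = -0.097656, negative; keep [-0.375, -0.25]

[-0.375, -0.25]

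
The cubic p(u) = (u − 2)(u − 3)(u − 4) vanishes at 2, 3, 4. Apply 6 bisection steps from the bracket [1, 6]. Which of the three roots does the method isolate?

midpoint 3.5: p = -0.375 < 0 → [3.5, 6]
midpoint 4.75: p = 3.609375 > 0 → [3.5, 4.75]
midpoint 4.125: p = 0.298828 > 0 → [3.5, 4.125]
midpoint 3.8125: p = -0.2761 < 0 → [3.8125, 4.125]
midpoint 3.96875: p = -0.0596 < 0 → [3.96875, 4.125]
midpoint 4.046875: p = 0.1004 > 0 → [3.96875, 4.046875]

4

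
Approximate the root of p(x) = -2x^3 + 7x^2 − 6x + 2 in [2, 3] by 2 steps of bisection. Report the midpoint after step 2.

m = 2.5, p(m) = -0.5 (−); new bracket [2, 2.5]
m = 2.25, p(m) = 1.15625 (+); new bracket [2.25, 2.5]

2.25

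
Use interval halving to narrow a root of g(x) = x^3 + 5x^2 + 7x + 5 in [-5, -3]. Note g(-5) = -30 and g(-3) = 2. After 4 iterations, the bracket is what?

m = -4, g(m) = -7 (−); new bracket [-4, -3]
m = -3.5, g(m) = -1.125 (−); new bracket [-3.5, -3]
m = -3.25, g(m) = 0.734375 (+); new bracket [-3.5, -3.25]
m = -3.375, g(m) = -0.1152 (−); new bracket [-3.375, -3.25]

[-3.375, -3.25]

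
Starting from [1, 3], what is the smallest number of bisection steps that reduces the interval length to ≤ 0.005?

Width after n steps is 2/2^n. Need 2^n ≥ 2/0.005 = 400.
2^8 = 256 < 400 ≤ 2^9 = 512, so n = 9.

9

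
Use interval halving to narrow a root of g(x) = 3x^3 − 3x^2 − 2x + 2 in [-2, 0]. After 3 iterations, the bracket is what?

[-1, -0.75]

g(-1) = -2 < 0, so the root lies in [-1, 0]
g(-0.5) = 1.875 > 0, so the root lies in [-1, -0.5]
g(-0.75) = 0.546875 > 0, so the root lies in [-1, -0.75]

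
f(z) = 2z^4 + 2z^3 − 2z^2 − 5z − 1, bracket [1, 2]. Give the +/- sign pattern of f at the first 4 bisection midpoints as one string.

+-+-

m = 1.5, f(m) = 3.875 (+); new bracket [1, 1.5]
m = 1.25, f(m) = -1.585938 (−); new bracket [1.25, 1.5]
m = 1.375, f(m) = 0.691895 (+); new bracket [1.25, 1.375]
m = 1.3125, f(m) = -0.5508 (−); new bracket [1.3125, 1.375]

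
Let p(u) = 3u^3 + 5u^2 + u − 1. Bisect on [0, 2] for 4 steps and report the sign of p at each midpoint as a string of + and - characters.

u = 1 gives p = 8, positive; keep [0, 1]
u = 0.5 gives p = 1.125, positive; keep [0, 0.5]
u = 0.25 gives p = -0.390625, negative; keep [0.25, 0.5]
u = 0.375 gives p = 0.2363, positive; keep [0.25, 0.375]

++-+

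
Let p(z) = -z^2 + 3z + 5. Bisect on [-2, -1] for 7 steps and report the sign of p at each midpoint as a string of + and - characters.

--++---

z = -1.5 gives p = -1.75, negative; keep [-1.5, -1]
z = -1.25 gives p = -0.3125, negative; keep [-1.25, -1]
z = -1.125 gives p = 0.359375, positive; keep [-1.25, -1.125]
z = -1.1875 gives p = 0.0273, positive; keep [-1.25, -1.1875]
z = -1.21875 gives p = -0.1416, negative; keep [-1.21875, -1.1875]
z = -1.203125 gives p = -0.0569, negative; keep [-1.203125, -1.1875]
z = -1.1953125 gives p = -0.0147, negative; keep [-1.1953125, -1.1875]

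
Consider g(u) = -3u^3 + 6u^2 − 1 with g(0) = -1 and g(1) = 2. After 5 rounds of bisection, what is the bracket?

[0.4375, 0.46875]

m = 0.5, g(m) = 0.125 (+); new bracket [0, 0.5]
m = 0.25, g(m) = -0.671875 (−); new bracket [0.25, 0.5]
m = 0.375, g(m) = -0.314453 (−); new bracket [0.375, 0.5]
m = 0.4375, g(m) = -0.1028 (−); new bracket [0.4375, 0.5]
m = 0.46875, g(m) = 0.0094 (+); new bracket [0.4375, 0.46875]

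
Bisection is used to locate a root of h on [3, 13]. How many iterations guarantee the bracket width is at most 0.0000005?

Width after n steps is 10/2^n. Need 2^n ≥ 10/0.0000005 = 20000000.
2^24 = 16777216 < 20000000 ≤ 2^25 = 33554432, so n = 25.

25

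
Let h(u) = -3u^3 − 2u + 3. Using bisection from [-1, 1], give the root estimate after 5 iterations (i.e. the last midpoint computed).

h(0) = 3 > 0, so the root lies in [0, 1]
h(0.5) = 1.625 > 0, so the root lies in [0.5, 1]
h(0.75) = 0.234375 > 0, so the root lies in [0.75, 1]
h(0.875) = -0.7598 < 0, so the root lies in [0.75, 0.875]
h(0.8125) = -0.2341 < 0, so the root lies in [0.75, 0.8125]

0.8125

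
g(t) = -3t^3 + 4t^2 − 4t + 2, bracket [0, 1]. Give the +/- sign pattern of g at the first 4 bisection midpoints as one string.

midpoint 0.5: g = 0.625 > 0 → [0.5, 1]
midpoint 0.75: g = -0.015625 < 0 → [0.5, 0.75]
midpoint 0.625: g = 0.330078 > 0 → [0.625, 0.75]
midpoint 0.6875: g = 0.1658 > 0 → [0.6875, 0.75]

+-++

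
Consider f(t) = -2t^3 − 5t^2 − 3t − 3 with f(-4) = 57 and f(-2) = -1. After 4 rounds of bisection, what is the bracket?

f(-3) = 15 > 0, so the root lies in [-3, -2]
f(-2.5) = 4.5 > 0, so the root lies in [-2.5, -2]
f(-2.25) = 1.21875 > 0, so the root lies in [-2.25, -2]
f(-2.125) = -0.0117 < 0, so the root lies in [-2.25, -2.125]

[-2.25, -2.125]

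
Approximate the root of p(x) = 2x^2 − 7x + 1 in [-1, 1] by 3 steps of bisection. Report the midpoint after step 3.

0.25

midpoint 0: p = 1 > 0 → [0, 1]
midpoint 0.5: p = -2 < 0 → [0, 0.5]
midpoint 0.25: p = -0.625 < 0 → [0, 0.25]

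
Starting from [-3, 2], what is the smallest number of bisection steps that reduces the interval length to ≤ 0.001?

Width after n steps is 5/2^n. Need 2^n ≥ 5/0.001 = 5000.
2^12 = 4096 < 5000 ≤ 2^13 = 8192, so n = 13.

13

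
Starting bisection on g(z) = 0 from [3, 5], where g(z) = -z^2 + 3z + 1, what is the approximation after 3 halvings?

midpoint 4: g = -3 < 0 → [3, 4]
midpoint 3.5: g = -0.75 < 0 → [3, 3.5]
midpoint 3.25: g = 0.1875 > 0 → [3.25, 3.5]

3.25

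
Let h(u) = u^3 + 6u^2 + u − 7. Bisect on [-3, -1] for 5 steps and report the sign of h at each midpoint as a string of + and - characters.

midpoint -2: h = 7 > 0 → [-2, -1]
midpoint -1.5: h = 1.625 > 0 → [-1.5, -1]
midpoint -1.25: h = -0.828125 < 0 → [-1.5, -1.25]
midpoint -1.375: h = 0.3691 > 0 → [-1.375, -1.25]
midpoint -1.3125: h = -0.2375 < 0 → [-1.375, -1.3125]

++-+-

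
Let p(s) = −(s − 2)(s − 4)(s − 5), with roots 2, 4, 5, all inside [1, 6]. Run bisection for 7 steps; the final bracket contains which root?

midpoint 3.5: p = -1.125 < 0 → [1, 3.5]
midpoint 2.25: p = -1.203125 < 0 → [1, 2.25]
midpoint 1.625: p = 3.005859 > 0 → [1.625, 2.25]
midpoint 1.9375: p = 0.3948 > 0 → [1.9375, 2.25]
midpoint 2.09375: p = -0.5194 < 0 → [1.9375, 2.09375]
midpoint 2.015625: p = -0.0925 < 0 → [1.9375, 2.015625]
midpoint 1.9765625: p = 0.1434 > 0 → [1.9765625, 2.015625]

2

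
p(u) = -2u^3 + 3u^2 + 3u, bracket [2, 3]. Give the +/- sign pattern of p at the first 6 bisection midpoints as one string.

--+-++

u = 2.5 gives p = -5, negative; keep [2, 2.5]
u = 2.25 gives p = -0.84375, negative; keep [2, 2.25]
u = 2.125 gives p = 0.730469, positive; keep [2.125, 2.25]
u = 2.1875 gives p = -0.0171, negative; keep [2.125, 2.1875]
u = 2.15625 gives p = 0.3664, positive; keep [2.15625, 2.1875]
u = 2.171875 gives p = 0.1771, positive; keep [2.171875, 2.1875]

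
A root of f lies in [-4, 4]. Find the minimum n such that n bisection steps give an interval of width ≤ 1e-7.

27

Width after n steps is 8/2^n. Need 2^n ≥ 8/1e-7 = 80000000.
2^26 = 67108864 < 80000000 ≤ 2^27 = 134217728, so n = 27.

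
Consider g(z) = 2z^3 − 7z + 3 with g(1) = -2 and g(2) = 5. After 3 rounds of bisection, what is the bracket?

z = 1.5 gives g = -0.75, negative; keep [1.5, 2]
z = 1.75 gives g = 1.46875, positive; keep [1.5, 1.75]
z = 1.625 gives g = 0.207031, positive; keep [1.5, 1.625]

[1.5, 1.625]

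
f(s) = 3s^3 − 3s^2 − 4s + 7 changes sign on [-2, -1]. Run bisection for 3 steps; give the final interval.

[-1.375, -1.25]

m = -1.5, f(m) = -3.875 (−); new bracket [-1.5, -1]
m = -1.25, f(m) = 1.453125 (+); new bracket [-1.5, -1.25]
m = -1.375, f(m) = -0.970703 (−); new bracket [-1.375, -1.25]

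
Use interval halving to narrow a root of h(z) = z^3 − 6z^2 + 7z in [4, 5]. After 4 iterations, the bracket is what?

midpoint 4.5: h = 1.125 > 0 → [4, 4.5]
midpoint 4.25: h = -1.859375 < 0 → [4.25, 4.5]
midpoint 4.375: h = -0.478516 < 0 → [4.375, 4.5]
midpoint 4.4375: h = 0.2947 > 0 → [4.375, 4.4375]

[4.375, 4.4375]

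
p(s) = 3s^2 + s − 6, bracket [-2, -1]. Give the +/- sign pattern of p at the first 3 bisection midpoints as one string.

p(-1.5) = -0.75 < 0, so the root lies in [-2, -1.5]
p(-1.75) = 1.4375 > 0, so the root lies in [-1.75, -1.5]
p(-1.625) = 0.296875 > 0, so the root lies in [-1.625, -1.5]

-++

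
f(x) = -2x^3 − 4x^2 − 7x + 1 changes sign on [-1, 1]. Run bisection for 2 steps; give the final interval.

m = 0, f(m) = 1 (+); new bracket [0, 1]
m = 0.5, f(m) = -3.75 (−); new bracket [0, 0.5]

[0, 0.5]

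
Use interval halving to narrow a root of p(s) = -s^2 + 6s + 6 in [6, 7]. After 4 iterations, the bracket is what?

[6.8125, 6.875]

m = 6.5, p(m) = 2.75 (+); new bracket [6.5, 7]
m = 6.75, p(m) = 0.9375 (+); new bracket [6.75, 7]
m = 6.875, p(m) = -0.015625 (−); new bracket [6.75, 6.875]
m = 6.8125, p(m) = 0.4648 (+); new bracket [6.8125, 6.875]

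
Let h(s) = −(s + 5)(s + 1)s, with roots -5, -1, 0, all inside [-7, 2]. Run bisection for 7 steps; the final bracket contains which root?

m = -2.5, h(m) = -9.375 (−); new bracket [-7, -2.5]
m = -4.75, h(m) = -4.453125 (−); new bracket [-7, -4.75]
m = -5.875, h(m) = 25.060547 (+); new bracket [-5.875, -4.75]
m = -5.3125, h(m) = 7.1594 (+); new bracket [-5.3125, -4.75]
m = -5.03125, h(m) = 0.6338 (+); new bracket [-5.03125, -4.75]
m = -4.890625, h(m) = -2.0811 (−); new bracket [-5.03125, -4.890625]
m = -4.9609375, h(m) = -0.7676 (−); new bracket [-5.03125, -4.9609375]

-5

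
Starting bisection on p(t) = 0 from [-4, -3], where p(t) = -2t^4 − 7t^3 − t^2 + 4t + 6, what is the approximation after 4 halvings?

-3.1875

t = -3.5 gives p = -20.25, negative; keep [-3.5, -3]
t = -3.25 gives p = -0.398438, negative; keep [-3.25, -3]
t = -3.125 gives p = 6.622559, positive; keep [-3.25, -3.125]
t = -3.1875 gives p = 3.3308, positive; keep [-3.25, -3.1875]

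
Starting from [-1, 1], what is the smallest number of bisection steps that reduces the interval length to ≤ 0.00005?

Width after n steps is 2/2^n. Need 2^n ≥ 2/0.00005 = 40000.
2^15 = 32768 < 40000 ≤ 2^16 = 65536, so n = 16.

16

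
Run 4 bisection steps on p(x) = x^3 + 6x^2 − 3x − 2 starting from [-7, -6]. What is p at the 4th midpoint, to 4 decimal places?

-0.8181

m = -6.5, p(m) = -3.625 (−); new bracket [-6.5, -6]
m = -6.25, p(m) = 6.984375 (+); new bracket [-6.5, -6.25]
m = -6.375, p(m) = 1.884766 (+); new bracket [-6.5, -6.375]
m = -6.4375, p(m) = -0.8181 (−); new bracket [-6.4375, -6.375]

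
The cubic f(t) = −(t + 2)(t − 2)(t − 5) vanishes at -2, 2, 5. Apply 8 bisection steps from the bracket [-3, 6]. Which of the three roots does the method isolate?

m = 1.5, f(m) = -6.125 (−); new bracket [-3, 1.5]
m = -0.75, f(m) = -19.765625 (−); new bracket [-3, -0.75]
m = -1.875, f(m) = -3.330078 (−); new bracket [-3, -1.875]
m = -2.4375, f(m) = 14.4392 (+); new bracket [-2.4375, -1.875]
m = -2.15625, f(m) = 4.6474 (+); new bracket [-2.15625, -1.875]
m = -2.015625, f(m) = 0.4402 (+); new bracket [-2.015625, -1.875]
m = -1.9453125, f(m) = -1.4985 (−); new bracket [-2.015625, -1.9453125]
m = -1.98046875, f(m) = -0.5427 (−); new bracket [-2.015625, -1.98046875]

-2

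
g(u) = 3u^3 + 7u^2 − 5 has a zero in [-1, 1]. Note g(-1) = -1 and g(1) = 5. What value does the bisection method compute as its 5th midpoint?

midpoint 0: g = -5 < 0 → [0, 1]
midpoint 0.5: g = -2.875 < 0 → [0.5, 1]
midpoint 0.75: g = 0.203125 > 0 → [0.5, 0.75]
midpoint 0.625: g = -1.5332 < 0 → [0.625, 0.75]
midpoint 0.6875: g = -0.7166 < 0 → [0.6875, 0.75]

0.6875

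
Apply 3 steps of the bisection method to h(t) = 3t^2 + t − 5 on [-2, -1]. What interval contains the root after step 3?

[-1.5, -1.375]

t = -1.5 gives h = 0.25, positive; keep [-1.5, -1]
t = -1.25 gives h = -1.5625, negative; keep [-1.5, -1.25]
t = -1.375 gives h = -0.703125, negative; keep [-1.5, -1.375]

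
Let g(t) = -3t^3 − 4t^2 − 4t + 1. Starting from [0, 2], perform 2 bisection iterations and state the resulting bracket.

midpoint 1: g = -10 < 0 → [0, 1]
midpoint 0.5: g = -2.375 < 0 → [0, 0.5]

[0, 0.5]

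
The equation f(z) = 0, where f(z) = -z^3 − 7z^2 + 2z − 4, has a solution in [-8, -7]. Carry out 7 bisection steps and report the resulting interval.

[-7.3515625, -7.34375]

z = -7.5 gives f = 9.125, positive; keep [-7.5, -7]
z = -7.25 gives f = -5.359375, negative; keep [-7.5, -7.25]
z = -7.375 gives f = 1.646484, positive; keep [-7.375, -7.25]
z = -7.3125 gives f = -1.9148, negative; keep [-7.375, -7.3125]
z = -7.34375 gives f = -0.1488, negative; keep [-7.375, -7.34375]
z = -7.359375 gives f = 0.7451, positive; keep [-7.359375, -7.34375]
z = -7.3515625 gives f = 0.2972, positive; keep [-7.3515625, -7.34375]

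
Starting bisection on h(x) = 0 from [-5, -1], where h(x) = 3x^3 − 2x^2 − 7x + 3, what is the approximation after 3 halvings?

-1.5

h(-3) = -75 < 0, so the root lies in [-3, -1]
h(-2) = -15 < 0, so the root lies in [-2, -1]
h(-1.5) = -1.125 < 0, so the root lies in [-1.5, -1]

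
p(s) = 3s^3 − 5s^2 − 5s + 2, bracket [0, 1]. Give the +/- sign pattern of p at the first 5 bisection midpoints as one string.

midpoint 0.5: p = -1.375 < 0 → [0, 0.5]
midpoint 0.25: p = 0.484375 > 0 → [0.25, 0.5]
midpoint 0.375: p = -0.419922 < 0 → [0.25, 0.375]
midpoint 0.3125: p = 0.0408 > 0 → [0.3125, 0.375]
midpoint 0.34375: p = -0.1877 < 0 → [0.3125, 0.34375]

-+-+-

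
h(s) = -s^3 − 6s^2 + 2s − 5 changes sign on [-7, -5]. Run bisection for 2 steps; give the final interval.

h(-6) = -17 < 0, so the root lies in [-7, -6]
h(-6.5) = 3.125 > 0, so the root lies in [-6.5, -6]

[-6.5, -6]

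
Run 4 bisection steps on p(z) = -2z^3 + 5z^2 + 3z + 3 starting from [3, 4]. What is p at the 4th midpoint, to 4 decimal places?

m = 3.5, p(m) = -11 (−); new bracket [3, 3.5]
m = 3.25, p(m) = -3.09375 (−); new bracket [3, 3.25]
m = 3.125, p(m) = 0.167969 (+); new bracket [3.125, 3.25]
m = 3.1875, p(m) = -1.4077 (−); new bracket [3.125, 3.1875]

-1.4077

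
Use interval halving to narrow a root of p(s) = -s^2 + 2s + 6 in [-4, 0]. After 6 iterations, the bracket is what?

m = -2, p(m) = -2 (−); new bracket [-2, 0]
m = -1, p(m) = 3 (+); new bracket [-2, -1]
m = -1.5, p(m) = 0.75 (+); new bracket [-2, -1.5]
m = -1.75, p(m) = -0.5625 (−); new bracket [-1.75, -1.5]
m = -1.625, p(m) = 0.1094 (+); new bracket [-1.75, -1.625]
m = -1.6875, p(m) = -0.2227 (−); new bracket [-1.6875, -1.625]

[-1.6875, -1.625]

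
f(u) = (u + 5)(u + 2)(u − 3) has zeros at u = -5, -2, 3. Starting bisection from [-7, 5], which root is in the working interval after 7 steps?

midpoint -1: f = -16 < 0 → [-1, 5]
midpoint 2: f = -28 < 0 → [2, 5]
midpoint 3.5: f = 23.375 > 0 → [2, 3.5]
midpoint 2.75: f = -9.2031 < 0 → [2.75, 3.5]
midpoint 3.125: f = 5.2051 > 0 → [2.75, 3.125]
midpoint 2.9375: f = -2.4495 < 0 → [2.9375, 3.125]
midpoint 3.03125: f = 1.2627 > 0 → [2.9375, 3.03125]

3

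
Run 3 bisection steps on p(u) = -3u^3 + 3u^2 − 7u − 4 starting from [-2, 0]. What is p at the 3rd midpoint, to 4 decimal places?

m = -1, p(m) = 9 (+); new bracket [-1, 0]
m = -0.5, p(m) = 0.625 (+); new bracket [-0.5, 0]
m = -0.25, p(m) = -2.015625 (−); new bracket [-0.5, -0.25]

-2.0156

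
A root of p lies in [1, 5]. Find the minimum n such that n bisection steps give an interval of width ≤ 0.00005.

Width after n steps is 4/2^n. Need 2^n ≥ 4/0.00005 = 80000.
2^16 = 65536 < 80000 ≤ 2^17 = 131072, so n = 17.

17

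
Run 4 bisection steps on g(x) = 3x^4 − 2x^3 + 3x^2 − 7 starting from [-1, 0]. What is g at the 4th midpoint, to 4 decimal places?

m = -0.5, g(m) = -5.8125 (−); new bracket [-1, -0.5]
m = -0.75, g(m) = -3.519531 (−); new bracket [-1, -0.75]
m = -0.875, g(m) = -1.604736 (−); new bracket [-1, -0.875]
m = -0.9375, g(m) = -0.3979 (−); new bracket [-1, -0.9375]

-0.3979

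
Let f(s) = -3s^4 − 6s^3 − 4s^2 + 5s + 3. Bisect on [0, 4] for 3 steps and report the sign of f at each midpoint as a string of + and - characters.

m = 2, f(m) = -99 (−); new bracket [0, 2]
m = 1, f(m) = -5 (−); new bracket [0, 1]
m = 0.5, f(m) = 3.5625 (+); new bracket [0.5, 1]

--+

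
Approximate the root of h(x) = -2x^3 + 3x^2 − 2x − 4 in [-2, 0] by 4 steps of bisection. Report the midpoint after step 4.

-0.625

x = -1 gives h = 3, positive; keep [-1, 0]
x = -0.5 gives h = -2, negative; keep [-1, -0.5]
x = -0.75 gives h = 0.03125, positive; keep [-0.75, -0.5]
x = -0.625 gives h = -1.0898, negative; keep [-0.75, -0.625]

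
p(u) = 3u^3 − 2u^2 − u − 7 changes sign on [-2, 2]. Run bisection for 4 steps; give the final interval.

m = 0, p(m) = -7 (−); new bracket [0, 2]
m = 1, p(m) = -7 (−); new bracket [1, 2]
m = 1.5, p(m) = -2.875 (−); new bracket [1.5, 2]
m = 1.75, p(m) = 1.2031 (+); new bracket [1.5, 1.75]

[1.5, 1.75]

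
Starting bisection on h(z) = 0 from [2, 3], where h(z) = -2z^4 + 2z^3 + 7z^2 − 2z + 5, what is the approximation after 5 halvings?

2.46875

m = 2.5, h(m) = -3.125 (−); new bracket [2, 2.5]
m = 2.25, h(m) = 7.460938 (+); new bracket [2.25, 2.5]
m = 2.375, h(m) = 2.894043 (+); new bracket [2.375, 2.5]
m = 2.4375, h(m) = 0.0786 (+); new bracket [2.4375, 2.5]
m = 2.46875, h(m) = -1.4731 (−); new bracket [2.4375, 2.46875]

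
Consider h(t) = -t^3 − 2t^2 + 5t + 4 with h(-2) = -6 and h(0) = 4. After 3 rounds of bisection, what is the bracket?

h(-1) = -2 < 0, so the root lies in [-1, 0]
h(-0.5) = 1.125 > 0, so the root lies in [-1, -0.5]
h(-0.75) = -0.453125 < 0, so the root lies in [-0.75, -0.5]

[-0.75, -0.5]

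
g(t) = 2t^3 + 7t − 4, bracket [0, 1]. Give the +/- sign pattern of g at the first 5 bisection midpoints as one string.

-++++

g(0.5) = -0.25 < 0, so the root lies in [0.5, 1]
g(0.75) = 2.09375 > 0, so the root lies in [0.5, 0.75]
g(0.625) = 0.863281 > 0, so the root lies in [0.5, 0.625]
g(0.5625) = 0.2935 > 0, so the root lies in [0.5, 0.5625]
g(0.53125) = 0.0186 > 0, so the root lies in [0.5, 0.53125]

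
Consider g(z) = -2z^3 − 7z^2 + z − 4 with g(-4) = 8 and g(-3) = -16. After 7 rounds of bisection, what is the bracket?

g(-3.5) = -7.5 < 0, so the root lies in [-4, -3.5]
g(-3.75) = -0.71875 < 0, so the root lies in [-4, -3.75]
g(-3.875) = 3.386719 > 0, so the root lies in [-3.875, -3.75]
g(-3.8125) = 1.272 > 0, so the root lies in [-3.8125, -3.75]
g(-3.78125) = 0.2613 > 0, so the root lies in [-3.78125, -3.75]
g(-3.765625) = -0.2325 < 0, so the root lies in [-3.78125, -3.765625]
g(-3.7734375) = 0.0134 > 0, so the root lies in [-3.7734375, -3.765625]

[-3.7734375, -3.765625]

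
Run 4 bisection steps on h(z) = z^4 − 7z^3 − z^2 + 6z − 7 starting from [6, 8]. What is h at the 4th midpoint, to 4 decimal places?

30.1975

z = 7 gives h = -14, negative; keep [7, 8]
z = 7.5 gives h = 192.6875, positive; keep [7, 7.5]
z = 7.25 gives h = 79.207031, positive; keep [7, 7.25]
z = 7.125 gives h = 30.1975, positive; keep [7, 7.125]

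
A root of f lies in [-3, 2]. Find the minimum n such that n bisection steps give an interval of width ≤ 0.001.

13

Width after n steps is 5/2^n. Need 2^n ≥ 5/0.001 = 5000.
2^12 = 4096 < 5000 ≤ 2^13 = 8192, so n = 13.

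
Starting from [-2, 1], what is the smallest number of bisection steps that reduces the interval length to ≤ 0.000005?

20

Width after n steps is 3/2^n. Need 2^n ≥ 3/0.000005 = 600000.
2^19 = 524288 < 600000 ≤ 2^20 = 1048576, so n = 20.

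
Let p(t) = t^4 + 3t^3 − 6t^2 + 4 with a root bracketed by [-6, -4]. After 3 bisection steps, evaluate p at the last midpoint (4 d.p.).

m = -5, p(m) = 104 (+); new bracket [-5, -4]
m = -4.5, p(m) = 19.1875 (+); new bracket [-4.5, -4]
m = -4.25, p(m) = -8.417969 (−); new bracket [-4.5, -4.25]

-8.4180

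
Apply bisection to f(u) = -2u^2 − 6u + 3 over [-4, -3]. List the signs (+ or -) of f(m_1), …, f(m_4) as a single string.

u = -3.5 gives f = -0.5, negative; keep [-3.5, -3]
u = -3.25 gives f = 1.375, positive; keep [-3.5, -3.25]
u = -3.375 gives f = 0.46875, positive; keep [-3.5, -3.375]
u = -3.4375 gives f = -0.0078, negative; keep [-3.4375, -3.375]

-++-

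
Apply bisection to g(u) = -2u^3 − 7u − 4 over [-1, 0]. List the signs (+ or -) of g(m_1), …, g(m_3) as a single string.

-++

u = -0.5 gives g = -0.25, negative; keep [-1, -0.5]
u = -0.75 gives g = 2.09375, positive; keep [-0.75, -0.5]
u = -0.625 gives g = 0.863281, positive; keep [-0.625, -0.5]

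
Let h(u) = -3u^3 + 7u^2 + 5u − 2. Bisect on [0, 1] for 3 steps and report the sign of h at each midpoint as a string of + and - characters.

+-+

m = 0.5, h(m) = 1.875 (+); new bracket [0, 0.5]
m = 0.25, h(m) = -0.359375 (−); new bracket [0.25, 0.5]
m = 0.375, h(m) = 0.701172 (+); new bracket [0.25, 0.375]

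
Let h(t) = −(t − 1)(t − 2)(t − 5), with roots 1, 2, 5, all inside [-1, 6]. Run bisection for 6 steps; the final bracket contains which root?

5

h(2.5) = 1.875 > 0, so the root lies in [2.5, 6]
h(4.25) = 5.484375 > 0, so the root lies in [4.25, 6]
h(5.125) = -1.611328 < 0, so the root lies in [4.25, 5.125]
h(4.6875) = 3.0969 > 0, so the root lies in [4.6875, 5.125]
h(4.90625) = 1.0643 > 0, so the root lies in [4.90625, 5.125]
h(5.015625) = -0.1892 < 0, so the root lies in [4.90625, 5.015625]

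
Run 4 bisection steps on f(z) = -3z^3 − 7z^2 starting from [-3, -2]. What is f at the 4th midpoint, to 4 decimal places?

m = -2.5, f(m) = 3.125 (+); new bracket [-2.5, -2]
m = -2.25, f(m) = -1.265625 (−); new bracket [-2.5, -2.25]
m = -2.375, f(m) = 0.705078 (+); new bracket [-2.375, -2.25]
m = -2.3125, f(m) = -0.3342 (−); new bracket [-2.375, -2.3125]

-0.3342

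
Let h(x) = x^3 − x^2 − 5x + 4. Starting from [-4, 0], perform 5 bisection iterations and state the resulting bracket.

x = -2 gives h = 2, positive; keep [-4, -2]
x = -3 gives h = -17, negative; keep [-3, -2]
x = -2.5 gives h = -5.375, negative; keep [-2.5, -2]
x = -2.25 gives h = -1.2031, negative; keep [-2.25, -2]
x = -2.125 gives h = 0.5137, positive; keep [-2.25, -2.125]

[-2.25, -2.125]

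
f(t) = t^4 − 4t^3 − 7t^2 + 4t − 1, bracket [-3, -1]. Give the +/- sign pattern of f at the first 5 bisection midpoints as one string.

midpoint -2: f = 11 > 0 → [-2, -1]
midpoint -1.5: f = -4.1875 < 0 → [-2, -1.5]
midpoint -1.75: f = 1.378906 > 0 → [-1.75, -1.5]
midpoint -1.625: f = -1.8474 < 0 → [-1.75, -1.625]
midpoint -1.6875: f = -0.3528 < 0 → [-1.75, -1.6875]

+-+--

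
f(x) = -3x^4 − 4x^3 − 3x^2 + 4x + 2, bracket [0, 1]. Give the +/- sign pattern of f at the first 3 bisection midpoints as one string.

++-

x = 0.5 gives f = 2.5625, positive; keep [0.5, 1]
x = 0.75 gives f = 0.675781, positive; keep [0.75, 1]
x = 0.875 gives f = -1.235107, negative; keep [0.75, 0.875]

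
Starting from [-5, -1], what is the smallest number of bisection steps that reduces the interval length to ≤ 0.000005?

20

Width after n steps is 4/2^n. Need 2^n ≥ 4/0.000005 = 800000.
2^19 = 524288 < 800000 ≤ 2^20 = 1048576, so n = 20.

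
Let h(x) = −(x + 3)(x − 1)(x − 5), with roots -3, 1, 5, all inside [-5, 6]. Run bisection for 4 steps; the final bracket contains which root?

h(0.5) = -7.875 < 0, so the root lies in [-5, 0.5]
h(-2.25) = -17.671875 < 0, so the root lies in [-5, -2.25]
h(-3.625) = 24.931641 > 0, so the root lies in [-3.625, -2.25]
h(-2.9375) = -1.9534 < 0, so the root lies in [-3.625, -2.9375]

-3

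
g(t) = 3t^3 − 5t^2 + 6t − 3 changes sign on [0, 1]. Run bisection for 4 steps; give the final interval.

g(0.5) = -0.875 < 0, so the root lies in [0.5, 1]
g(0.75) = -0.046875 < 0, so the root lies in [0.75, 1]
g(0.875) = 0.431641 > 0, so the root lies in [0.75, 0.875]
g(0.8125) = 0.1833 > 0, so the root lies in [0.75, 0.8125]

[0.75, 0.8125]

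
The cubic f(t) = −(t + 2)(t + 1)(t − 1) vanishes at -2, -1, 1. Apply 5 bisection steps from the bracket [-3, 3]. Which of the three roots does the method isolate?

1

t = 0 gives f = 2, positive; keep [0, 3]
t = 1.5 gives f = -4.375, negative; keep [0, 1.5]
t = 0.75 gives f = 1.203125, positive; keep [0.75, 1.5]
t = 1.125 gives f = -0.8301, negative; keep [0.75, 1.125]
t = 0.9375 gives f = 0.3557, positive; keep [0.9375, 1.125]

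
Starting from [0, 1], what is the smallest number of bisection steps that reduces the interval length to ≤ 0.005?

8

Width after n steps is 1/2^n. Need 2^n ≥ 1/0.005 = 200.
2^7 = 128 < 200 ≤ 2^8 = 256, so n = 8.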